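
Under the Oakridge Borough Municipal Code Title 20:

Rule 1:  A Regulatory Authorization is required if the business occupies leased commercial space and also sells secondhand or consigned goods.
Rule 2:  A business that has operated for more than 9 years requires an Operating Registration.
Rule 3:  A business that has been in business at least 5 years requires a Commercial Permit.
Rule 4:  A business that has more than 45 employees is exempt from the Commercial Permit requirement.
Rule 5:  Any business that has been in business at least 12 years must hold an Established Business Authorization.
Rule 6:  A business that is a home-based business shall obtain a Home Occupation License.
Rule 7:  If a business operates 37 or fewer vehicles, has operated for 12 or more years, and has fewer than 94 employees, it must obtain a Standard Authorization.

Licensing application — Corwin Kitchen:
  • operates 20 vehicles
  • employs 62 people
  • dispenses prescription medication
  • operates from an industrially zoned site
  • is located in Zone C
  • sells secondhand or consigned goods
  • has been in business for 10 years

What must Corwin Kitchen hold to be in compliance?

Rule 1: operates from an industrially zoned site (not: occupies leased commercial space); sells secondhand or consigned goods → Regulatory Authorization not required.
Rule 2: years in business 10 > 9 → Operating Registration required.
Rule 3: years in business 10 ≥ 5 → Commercial Permit required.
Rule 4: employees 62 > 45 → exempt from Commercial Permit.
Rule 5: years in business 10 < 12 → Established Business Authorization not required.
Rule 6: operates from an industrially zoned site (not: is a home-based business) → Home Occupation License not required.
Rule 7: vehicles 20 ≤ 37; years in business 10 < 12; employees 62 < 94 → Standard Authorization not required.

Operating Registration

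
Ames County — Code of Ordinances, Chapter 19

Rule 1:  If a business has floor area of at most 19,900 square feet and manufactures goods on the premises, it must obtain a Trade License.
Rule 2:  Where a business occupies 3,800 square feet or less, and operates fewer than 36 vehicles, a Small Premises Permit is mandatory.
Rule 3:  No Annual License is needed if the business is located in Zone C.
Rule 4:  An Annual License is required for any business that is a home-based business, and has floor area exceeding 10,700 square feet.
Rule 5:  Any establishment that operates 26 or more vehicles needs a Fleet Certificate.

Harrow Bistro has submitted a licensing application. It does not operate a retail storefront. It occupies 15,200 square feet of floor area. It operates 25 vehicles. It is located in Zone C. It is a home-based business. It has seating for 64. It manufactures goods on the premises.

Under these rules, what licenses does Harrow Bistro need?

Trade License

Rule 1: floor area 15,200 square feet ≤ 19,900 square feet; manufactures goods on the premises → Trade License required.
Rule 2: floor area 15,200 square feet > 3,800 square feet; vehicles 25 < 36 → Small Premises Permit not required.
Rule 3: is located in Zone C → exempt from Annual License.
Rule 4: is a home-based business; floor area 15,200 square feet > 10,700 square feet → Annual License required.
Rule 5: vehicles 25 < 26 → Fleet Certificate not required.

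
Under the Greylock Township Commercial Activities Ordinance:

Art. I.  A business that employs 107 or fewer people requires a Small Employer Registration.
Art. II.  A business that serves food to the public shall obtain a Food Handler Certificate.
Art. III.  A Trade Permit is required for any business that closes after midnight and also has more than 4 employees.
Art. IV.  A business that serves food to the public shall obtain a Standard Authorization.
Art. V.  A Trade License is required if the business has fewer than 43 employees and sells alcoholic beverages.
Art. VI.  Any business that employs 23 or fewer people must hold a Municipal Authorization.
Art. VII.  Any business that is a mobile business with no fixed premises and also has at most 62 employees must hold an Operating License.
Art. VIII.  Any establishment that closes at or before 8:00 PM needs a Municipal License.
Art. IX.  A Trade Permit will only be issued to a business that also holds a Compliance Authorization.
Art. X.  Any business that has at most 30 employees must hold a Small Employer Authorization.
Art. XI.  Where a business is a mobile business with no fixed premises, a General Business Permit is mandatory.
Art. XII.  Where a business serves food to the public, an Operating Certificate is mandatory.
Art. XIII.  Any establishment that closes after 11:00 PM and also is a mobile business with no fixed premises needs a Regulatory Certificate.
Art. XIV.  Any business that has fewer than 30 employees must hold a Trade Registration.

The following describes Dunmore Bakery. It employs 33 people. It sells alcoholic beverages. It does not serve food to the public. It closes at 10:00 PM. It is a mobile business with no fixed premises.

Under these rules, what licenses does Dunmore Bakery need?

General Business Permit, Operating License, Small Employer Registration, Trade License

Art. I. employees 33 ≤ 107 → Small Employer Registration required.
Art. II. does not serve food to the public → Food Handler Certificate not required.
Art. III. closes 10:00 PM, at/before midnight; employees 33 > 4 → Trade Permit not required.
Art. IV. does not serve food to the public → Standard Authorization not required.
Art. V. employees 33 < 43; sells alcoholic beverages → Trade License required.
Art. VI. employees 33 > 23 → Municipal Authorization not required.
Art. VII. is a mobile business with no fixed premises; employees 33 ≤ 62 → Operating License required.
Art. VIII. closes 10:00 PM, after 8:00 PM → Municipal License not required.
Art. IX. Trade Permit is not required → no effect.
Art. X. employees 33 > 30 → Small Employer Authorization not required.
Art. XI. is a mobile business with no fixed premises → General Business Permit required.
Art. XII. does not serve food to the public → Operating Certificate not required.
Art. XIII. closes 10:00 PM, at/before 11:00 PM; is a mobile business with no fixed premises → Regulatory Certificate not required.
Art. XIV. employees 33 ≥ 30 → Trade Registration not required.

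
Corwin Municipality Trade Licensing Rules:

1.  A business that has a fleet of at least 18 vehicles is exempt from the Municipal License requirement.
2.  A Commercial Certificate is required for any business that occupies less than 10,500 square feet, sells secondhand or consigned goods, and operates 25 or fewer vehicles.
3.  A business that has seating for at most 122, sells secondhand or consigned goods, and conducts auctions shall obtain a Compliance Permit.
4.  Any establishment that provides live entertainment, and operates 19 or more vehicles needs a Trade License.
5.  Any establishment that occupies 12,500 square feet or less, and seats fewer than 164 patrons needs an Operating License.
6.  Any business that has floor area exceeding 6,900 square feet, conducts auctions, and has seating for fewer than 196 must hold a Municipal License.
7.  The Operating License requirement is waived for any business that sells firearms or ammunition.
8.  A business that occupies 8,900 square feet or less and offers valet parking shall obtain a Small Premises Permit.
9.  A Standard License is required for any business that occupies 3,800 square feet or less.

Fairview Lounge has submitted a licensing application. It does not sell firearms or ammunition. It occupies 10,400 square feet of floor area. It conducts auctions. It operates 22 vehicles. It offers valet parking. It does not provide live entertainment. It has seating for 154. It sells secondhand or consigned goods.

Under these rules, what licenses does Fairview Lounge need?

1. vehicles 22 ≥ 18 → exempt from Municipal License.
2. floor area 10,400 square feet < 10,500 square feet; sells secondhand or consigned goods; vehicles 22 ≤ 25 → Commercial Certificate required.
3. seating 154 > 122; sells secondhand or consigned goods; conducts auctions → Compliance Permit not required.
4. does not provide live entertainment; vehicles 22 ≥ 19 → Trade License not required.
5. floor area 10,400 square feet ≤ 12,500 square feet; seating 154 < 164 → Operating License required.
6. floor area 10,400 square feet > 6,900 square feet; conducts auctions; seating 154 < 196 → Municipal License required.
7. does not sell firearms or ammunition → Operating License exemption does not apply.
8. floor area 10,400 square feet > 8,900 square feet; offers valet parking → Small Premises Permit not required.
9. floor area 10,400 square feet > 3,800 square feet → Standard License not required.

Commercial Certificate, Operating License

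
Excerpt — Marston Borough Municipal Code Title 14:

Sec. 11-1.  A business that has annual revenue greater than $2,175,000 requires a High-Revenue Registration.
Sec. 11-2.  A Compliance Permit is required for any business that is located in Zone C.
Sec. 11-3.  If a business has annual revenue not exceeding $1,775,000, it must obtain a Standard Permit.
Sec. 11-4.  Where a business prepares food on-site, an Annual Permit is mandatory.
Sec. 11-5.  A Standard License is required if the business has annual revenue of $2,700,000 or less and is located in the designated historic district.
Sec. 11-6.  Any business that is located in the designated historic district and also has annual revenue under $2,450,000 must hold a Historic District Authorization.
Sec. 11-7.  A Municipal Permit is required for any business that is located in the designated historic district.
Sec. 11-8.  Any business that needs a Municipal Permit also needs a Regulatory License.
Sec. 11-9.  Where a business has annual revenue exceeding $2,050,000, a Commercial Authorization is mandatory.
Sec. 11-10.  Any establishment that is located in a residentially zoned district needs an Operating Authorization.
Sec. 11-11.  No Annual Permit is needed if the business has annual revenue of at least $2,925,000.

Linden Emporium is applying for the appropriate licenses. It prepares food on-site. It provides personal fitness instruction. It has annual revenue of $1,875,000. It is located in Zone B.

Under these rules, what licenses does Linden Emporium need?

Sec. 11-1. revenue $1,875,000 ≤ $2,175,000 → High-Revenue Registration not required.
Sec. 11-2. is located in Zone B (not: is located in Zone C) → Compliance Permit not required.
Sec. 11-3. revenue $1,875,000 > $1,775,000 → Standard Permit not required.
Sec. 11-4. prepares food on-site → Annual Permit required.
Sec. 11-5. revenue $1,875,000 ≤ $2,700,000; is located in Zone B (not: is located in the designated historic district) → Standard License not required.
Sec. 11-6. is located in Zone B (not: is located in the designated historic district); revenue $1,875,000 < $2,450,000 → Historic District Authorization not required.
Sec. 11-7. is located in Zone B (not: is located in the designated historic district) → Municipal Permit not required.
Sec. 11-8. Municipal Permit is not required → no effect.
Sec. 11-9. revenue $1,875,000 ≤ $2,050,000 → Commercial Authorization not required.
Sec. 11-10. is located in Zone B (not: is located in a residentially zoned district) → Operating Authorization not required.
Sec. 11-11. revenue $1,875,000 < $2,925,000 → Annual Permit exemption does not apply.

Annual Permit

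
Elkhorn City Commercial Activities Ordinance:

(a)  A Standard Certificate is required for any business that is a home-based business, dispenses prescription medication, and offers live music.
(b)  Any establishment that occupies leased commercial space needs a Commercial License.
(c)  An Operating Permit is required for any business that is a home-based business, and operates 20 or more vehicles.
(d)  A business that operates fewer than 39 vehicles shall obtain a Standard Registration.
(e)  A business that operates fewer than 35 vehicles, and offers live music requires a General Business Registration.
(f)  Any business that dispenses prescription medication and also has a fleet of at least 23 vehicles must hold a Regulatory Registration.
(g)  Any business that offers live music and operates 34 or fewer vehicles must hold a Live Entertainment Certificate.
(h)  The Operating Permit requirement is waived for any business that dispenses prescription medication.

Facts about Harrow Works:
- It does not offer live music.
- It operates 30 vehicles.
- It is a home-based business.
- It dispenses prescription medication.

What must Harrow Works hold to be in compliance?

(a) is a home-based business; dispenses prescription medication; does not offer live music → Standard Certificate not required.
(b) is a home-based business (not: occupies leased commercial space) → Commercial License not required.
(c) is a home-based business; vehicles 30 ≥ 20 → Operating Permit required.
(d) vehicles 30 < 39 → Standard Registration required.
(e) vehicles 30 < 35; does not offer live music → General Business Registration not required.
(f) dispenses prescription medication; vehicles 30 ≥ 23 → Regulatory Registration required.
(g) does not offer live music; vehicles 30 ≤ 34 → Live Entertainment Certificate not required.
(h) dispenses prescription medication → exempt from Operating Permit.

Regulatory Registration, Standard Registration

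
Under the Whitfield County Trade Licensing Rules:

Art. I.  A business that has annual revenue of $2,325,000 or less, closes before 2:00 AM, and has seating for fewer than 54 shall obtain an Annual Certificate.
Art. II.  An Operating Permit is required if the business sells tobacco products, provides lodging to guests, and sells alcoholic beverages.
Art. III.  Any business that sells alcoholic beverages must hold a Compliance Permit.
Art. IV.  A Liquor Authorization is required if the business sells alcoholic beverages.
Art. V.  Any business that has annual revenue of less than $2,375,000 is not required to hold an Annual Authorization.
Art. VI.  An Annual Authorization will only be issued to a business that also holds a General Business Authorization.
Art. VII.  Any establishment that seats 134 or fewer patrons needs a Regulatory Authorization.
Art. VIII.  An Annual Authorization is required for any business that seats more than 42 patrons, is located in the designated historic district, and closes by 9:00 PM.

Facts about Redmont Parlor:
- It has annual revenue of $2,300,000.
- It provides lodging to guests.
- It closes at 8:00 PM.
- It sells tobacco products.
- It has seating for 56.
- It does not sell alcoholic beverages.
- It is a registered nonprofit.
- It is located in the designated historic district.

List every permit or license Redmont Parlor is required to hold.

Art. I. revenue $2,300,000 ≤ $2,325,000; closes 8:00 PM, at/before 2:00 AM; seating 56 ≥ 54 → Annual Certificate not required.
Art. II. sells tobacco products; provides lodging to guests; does not sell alcoholic beverages → Operating Permit not required.
Art. III. does not sell alcoholic beverages → Compliance Permit not required.
Art. IV. does not sell alcoholic beverages → Liquor Authorization not required.
Art. V. revenue $2,300,000 < $2,375,000 → exempt from Annual Authorization.
Art. VI. Annual Authorization is not required → no effect.
Art. VII. seating 56 ≤ 134 → Regulatory Authorization required.
Art. VIII. seating 56 > 42; is located in the designated historic district; closes 8:00 PM, at/before 9:00 PM → Annual Authorization required.

Regulatory Authorization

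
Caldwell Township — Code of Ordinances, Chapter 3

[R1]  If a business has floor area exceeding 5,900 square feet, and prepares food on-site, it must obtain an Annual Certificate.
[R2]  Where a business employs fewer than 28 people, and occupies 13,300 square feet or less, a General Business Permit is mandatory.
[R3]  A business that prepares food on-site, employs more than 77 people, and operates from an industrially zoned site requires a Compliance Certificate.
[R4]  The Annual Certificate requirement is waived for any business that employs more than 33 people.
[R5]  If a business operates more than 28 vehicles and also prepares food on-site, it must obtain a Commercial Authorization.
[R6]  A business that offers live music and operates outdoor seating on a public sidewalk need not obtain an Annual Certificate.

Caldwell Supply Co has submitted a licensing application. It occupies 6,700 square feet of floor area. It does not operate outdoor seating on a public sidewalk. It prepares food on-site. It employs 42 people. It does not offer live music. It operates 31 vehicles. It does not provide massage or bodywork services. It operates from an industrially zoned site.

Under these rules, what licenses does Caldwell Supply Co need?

Commercial Authorization

[R1] floor area 6,700 square feet > 5,900 square feet; prepares food on-site → Annual Certificate required.
[R2] employees 42 ≥ 28; floor area 6,700 square feet ≤ 13,300 square feet → General Business Permit not required.
[R3] prepares food on-site; employees 42 ≤ 77; operates from an industrially zoned site → Compliance Certificate not required.
[R4] employees 42 > 33 → exempt from Annual Certificate.
[R5] vehicles 31 > 28; prepares food on-site → Commercial Authorization required.
[R6] does not offer live music; does not operate outdoor seating on a public sidewalk → Annual Certificate exemption does not apply.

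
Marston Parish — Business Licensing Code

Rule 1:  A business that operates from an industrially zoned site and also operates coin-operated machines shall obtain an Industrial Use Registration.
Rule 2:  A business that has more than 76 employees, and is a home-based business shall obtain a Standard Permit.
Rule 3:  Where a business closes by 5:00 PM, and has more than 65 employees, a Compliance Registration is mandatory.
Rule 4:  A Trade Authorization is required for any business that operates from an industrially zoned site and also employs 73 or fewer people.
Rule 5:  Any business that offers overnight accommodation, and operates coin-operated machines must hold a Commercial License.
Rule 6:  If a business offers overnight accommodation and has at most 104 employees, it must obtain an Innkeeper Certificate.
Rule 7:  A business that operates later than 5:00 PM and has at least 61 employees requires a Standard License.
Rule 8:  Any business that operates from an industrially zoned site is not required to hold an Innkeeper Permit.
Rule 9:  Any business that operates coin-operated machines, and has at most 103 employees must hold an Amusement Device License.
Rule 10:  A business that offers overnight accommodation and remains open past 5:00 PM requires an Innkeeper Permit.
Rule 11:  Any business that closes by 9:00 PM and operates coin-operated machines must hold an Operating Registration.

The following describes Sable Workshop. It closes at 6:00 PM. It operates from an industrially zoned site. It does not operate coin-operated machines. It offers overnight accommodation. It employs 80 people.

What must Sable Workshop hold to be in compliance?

Rule 1: operates from an industrially zoned site; does not operate coin-operated machines → Industrial Use Registration not required.
Rule 2: employees 80 > 76; operates from an industrially zoned site (not: is a home-based business) → Standard Permit not required.
Rule 3: closes 6:00 PM, after 5:00 PM; employees 80 > 65 → Compliance Registration not required.
Rule 4: operates from an industrially zoned site; employees 80 > 73 → Trade Authorization not required.
Rule 5: offers overnight accommodation; does not operate coin-operated machines → Commercial License not required.
Rule 6: offers overnight accommodation; employees 80 ≤ 104 → Innkeeper Certificate required.
Rule 7: closes 6:00 PM, after 5:00 PM; employees 80 ≥ 61 → Standard License required.
Rule 8: operates from an industrially zoned site → exempt from Innkeeper Permit.
Rule 9: does not operate coin-operated machines; employees 80 ≤ 103 → Amusement Device License not required.
Rule 10: offers overnight accommodation; closes 6:00 PM, after 5:00 PM → Innkeeper Permit required.
Rule 11: closes 6:00 PM, at/before 9:00 PM; does not operate coin-operated machines → Operating Registration not required.

Innkeeper Certificate, Standard License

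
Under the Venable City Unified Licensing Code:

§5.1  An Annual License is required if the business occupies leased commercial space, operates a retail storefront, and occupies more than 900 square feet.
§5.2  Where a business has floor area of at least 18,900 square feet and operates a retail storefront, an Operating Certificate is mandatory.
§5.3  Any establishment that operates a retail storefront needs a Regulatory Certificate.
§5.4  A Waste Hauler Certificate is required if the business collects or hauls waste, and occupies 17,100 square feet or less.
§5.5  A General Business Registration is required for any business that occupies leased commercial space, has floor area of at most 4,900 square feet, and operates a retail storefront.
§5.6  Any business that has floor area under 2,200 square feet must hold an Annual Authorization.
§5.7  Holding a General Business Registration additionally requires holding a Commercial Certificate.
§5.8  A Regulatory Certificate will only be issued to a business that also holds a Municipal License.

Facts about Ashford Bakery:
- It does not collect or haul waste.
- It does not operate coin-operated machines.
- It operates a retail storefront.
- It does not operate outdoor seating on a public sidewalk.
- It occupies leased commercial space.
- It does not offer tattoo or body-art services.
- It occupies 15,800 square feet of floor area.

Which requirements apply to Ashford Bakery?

§5.1 occupies leased commercial space; operates a retail storefront; floor area 15,800 square feet > 900 square feet → Annual License required.
§5.2 floor area 15,800 square feet < 18,900 square feet; operates a retail storefront → Operating Certificate not required.
§5.3 operates a retail storefront → Regulatory Certificate required.
§5.4 does not collect or haul waste; floor area 15,800 square feet ≤ 17,100 square feet → Waste Hauler Certificate not required.
§5.5 occupies leased commercial space; floor area 15,800 square feet > 4,900 square feet; operates a retail storefront → General Business Registration not required.
§5.6 floor area 15,800 square feet ≥ 2,200 square feet → Annual Authorization not required.
§5.7 General Business Registration is not required → no effect.
§5.8 Regulatory Certificate is required → Municipal License also required.

Annual License, Municipal License, Regulatory Certificate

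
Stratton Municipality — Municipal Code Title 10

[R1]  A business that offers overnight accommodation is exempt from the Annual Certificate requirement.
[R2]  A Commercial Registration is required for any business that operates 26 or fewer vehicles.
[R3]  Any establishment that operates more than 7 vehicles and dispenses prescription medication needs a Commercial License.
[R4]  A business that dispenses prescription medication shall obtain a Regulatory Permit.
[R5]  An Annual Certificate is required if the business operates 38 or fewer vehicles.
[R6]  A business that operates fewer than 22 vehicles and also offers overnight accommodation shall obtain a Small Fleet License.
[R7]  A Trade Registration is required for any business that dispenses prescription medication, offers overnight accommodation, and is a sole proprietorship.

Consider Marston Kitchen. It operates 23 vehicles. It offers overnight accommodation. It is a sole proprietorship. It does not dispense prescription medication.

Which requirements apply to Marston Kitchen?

[R1] offers overnight accommodation → exempt from Annual Certificate.
[R2] vehicles 23 ≤ 26 → Commercial Registration required.
[R3] vehicles 23 > 7; does not dispense prescription medication → Commercial License not required.
[R4] does not dispense prescription medication → Regulatory Permit not required.
[R5] vehicles 23 ≤ 38 → Annual Certificate required.
[R6] vehicles 23 ≥ 22; offers overnight accommodation → Small Fleet License not required.
[R7] does not dispense prescription medication; offers overnight accommodation; is a sole proprietorship → Trade Registration not required.

Commercial Registration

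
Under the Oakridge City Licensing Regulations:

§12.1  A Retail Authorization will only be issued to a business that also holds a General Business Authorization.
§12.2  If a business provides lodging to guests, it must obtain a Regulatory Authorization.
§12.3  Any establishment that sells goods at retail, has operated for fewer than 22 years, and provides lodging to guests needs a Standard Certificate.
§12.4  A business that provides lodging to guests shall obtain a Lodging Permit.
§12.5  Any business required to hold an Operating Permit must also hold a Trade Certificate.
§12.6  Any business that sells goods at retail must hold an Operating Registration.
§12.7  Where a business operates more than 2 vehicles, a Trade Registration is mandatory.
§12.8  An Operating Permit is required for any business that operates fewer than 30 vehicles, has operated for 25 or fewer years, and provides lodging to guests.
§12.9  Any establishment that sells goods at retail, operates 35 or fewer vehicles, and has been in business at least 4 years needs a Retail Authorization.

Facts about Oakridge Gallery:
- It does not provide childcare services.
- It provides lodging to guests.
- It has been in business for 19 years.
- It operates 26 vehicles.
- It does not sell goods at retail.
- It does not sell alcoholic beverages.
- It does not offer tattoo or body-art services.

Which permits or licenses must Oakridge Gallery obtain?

§12.1 Retail Authorization is not required → no effect.
§12.2 provides lodging to guests → Regulatory Authorization required.
§12.3 does not sell goods at retail; years in business 19 < 22; provides lodging to guests → Standard Certificate not required.
§12.4 provides lodging to guests → Lodging Permit required.
§12.5 Operating Permit is required → Trade Certificate also required.
§12.6 does not sell goods at retail → Operating Registration not required.
§12.7 vehicles 26 > 2 → Trade Registration required.
§12.8 vehicles 26 < 30; years in business 19 ≤ 25; provides lodging to guests → Operating Permit required.
§12.9 does not sell goods at retail; vehicles 26 ≤ 35; years in business 19 ≥ 4 → Retail Authorization not required.

Lodging Permit, Operating Permit, Regulatory Authorization, Trade Certificate, Trade Registration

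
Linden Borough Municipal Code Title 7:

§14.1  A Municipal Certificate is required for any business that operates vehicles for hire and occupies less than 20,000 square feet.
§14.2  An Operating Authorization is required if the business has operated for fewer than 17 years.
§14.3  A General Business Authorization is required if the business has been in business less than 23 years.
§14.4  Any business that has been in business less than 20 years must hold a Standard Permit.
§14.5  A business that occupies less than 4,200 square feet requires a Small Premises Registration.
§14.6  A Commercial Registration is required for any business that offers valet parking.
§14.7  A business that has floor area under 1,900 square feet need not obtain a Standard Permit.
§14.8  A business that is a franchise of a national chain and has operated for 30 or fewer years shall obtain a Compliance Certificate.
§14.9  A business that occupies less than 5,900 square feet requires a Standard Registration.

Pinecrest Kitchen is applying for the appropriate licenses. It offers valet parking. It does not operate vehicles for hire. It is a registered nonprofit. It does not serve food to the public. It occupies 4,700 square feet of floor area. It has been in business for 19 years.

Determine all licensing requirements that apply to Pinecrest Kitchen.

§14.1 does not operate vehicles for hire; floor area 4,700 square feet < 20,000 square feet → Municipal Certificate not required.
§14.2 years in business 19 ≥ 17 → Operating Authorization not required.
§14.3 years in business 19 < 23 → General Business Authorization required.
§14.4 years in business 19 < 20 → Standard Permit required.
§14.5 floor area 4,700 square feet ≥ 4,200 square feet → Small Premises Registration not required.
§14.6 offers valet parking → Commercial Registration required.
§14.7 floor area 4,700 square feet ≥ 1,900 square feet → Standard Permit exemption does not apply.
§14.8 is a registered nonprofit (not: is a franchise of a national chain); years in business 19 ≤ 30 → Compliance Certificate not required.
§14.9 floor area 4,700 square feet < 5,900 square feet → Standard Registration required.

Commercial Registration, General Business Authorization, Standard Permit, Standard Registration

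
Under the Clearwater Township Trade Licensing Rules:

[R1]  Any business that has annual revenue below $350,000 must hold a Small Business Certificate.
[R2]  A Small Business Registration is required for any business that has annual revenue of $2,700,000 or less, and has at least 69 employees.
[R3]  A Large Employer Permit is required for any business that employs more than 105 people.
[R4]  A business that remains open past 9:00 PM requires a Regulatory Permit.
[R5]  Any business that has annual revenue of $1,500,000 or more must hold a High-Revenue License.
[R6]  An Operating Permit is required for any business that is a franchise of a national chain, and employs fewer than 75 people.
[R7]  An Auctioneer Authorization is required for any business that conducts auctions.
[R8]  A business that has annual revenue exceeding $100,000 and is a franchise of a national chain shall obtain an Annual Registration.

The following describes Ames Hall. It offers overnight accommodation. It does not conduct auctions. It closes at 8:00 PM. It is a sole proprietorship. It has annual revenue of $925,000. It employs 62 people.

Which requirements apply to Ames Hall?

[R1] revenue $925,000 ≥ $350,000 → Small Business Certificate not required.
[R2] revenue $925,000 ≤ $2,700,000; employees 62 < 69 → Small Business Registration not required.
[R3] employees 62 ≤ 105 → Large Employer Permit not required.
[R4] closes 8:00 PM, at/before 9:00 PM → Regulatory Permit not required.
[R5] revenue $925,000 < $1,500,000 → High-Revenue License not required.
[R6] is a sole proprietorship (not: is a franchise of a national chain); employees 62 < 75 → Operating Permit not required.
[R7] does not conduct auctions → Auctioneer Authorization not required.
[R8] revenue $925,000 > $100,000; is a sole proprietorship (not: is a franchise of a national chain) → Annual Registration not required.

None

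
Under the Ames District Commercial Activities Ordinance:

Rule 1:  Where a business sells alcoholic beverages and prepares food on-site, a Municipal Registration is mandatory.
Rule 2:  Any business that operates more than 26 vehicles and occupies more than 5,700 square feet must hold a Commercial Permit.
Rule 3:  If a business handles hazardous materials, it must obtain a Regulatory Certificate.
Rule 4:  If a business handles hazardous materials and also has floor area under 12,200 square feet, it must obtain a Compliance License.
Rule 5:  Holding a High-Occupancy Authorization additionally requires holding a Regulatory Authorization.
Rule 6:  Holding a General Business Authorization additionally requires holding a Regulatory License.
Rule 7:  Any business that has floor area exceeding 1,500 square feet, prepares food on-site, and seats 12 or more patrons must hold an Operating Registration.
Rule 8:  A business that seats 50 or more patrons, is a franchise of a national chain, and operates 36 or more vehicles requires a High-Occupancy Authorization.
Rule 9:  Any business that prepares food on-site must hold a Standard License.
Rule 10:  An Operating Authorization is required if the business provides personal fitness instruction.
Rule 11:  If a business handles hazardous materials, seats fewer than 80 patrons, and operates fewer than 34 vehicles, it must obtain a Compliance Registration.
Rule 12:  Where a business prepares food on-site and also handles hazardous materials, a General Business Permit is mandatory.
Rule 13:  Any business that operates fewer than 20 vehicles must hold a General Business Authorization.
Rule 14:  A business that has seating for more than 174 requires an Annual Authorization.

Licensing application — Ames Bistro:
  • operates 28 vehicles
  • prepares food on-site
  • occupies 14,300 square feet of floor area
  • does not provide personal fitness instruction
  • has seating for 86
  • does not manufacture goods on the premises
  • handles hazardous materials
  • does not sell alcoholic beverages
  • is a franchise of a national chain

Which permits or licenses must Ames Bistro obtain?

Rule 1: does not sell alcoholic beverages; prepares food on-site → Municipal Registration not required.
Rule 2: vehicles 28 > 26; floor area 14,300 square feet > 5,700 square feet → Commercial Permit required.
Rule 3: handles hazardous materials → Regulatory Certificate required.
Rule 4: handles hazardous materials; floor area 14,300 square feet ≥ 12,200 square feet → Compliance License not required.
Rule 5: High-Occupancy Authorization is not required → no effect.
Rule 6: General Business Authorization is not required → no effect.
Rule 7: floor area 14,300 square feet > 1,500 square feet; prepares food on-site; seating 86 ≥ 12 → Operating Registration required.
Rule 8: seating 86 ≥ 50; is a franchise of a national chain; vehicles 28 < 36 → High-Occupancy Authorization not required.
Rule 9: prepares food on-site → Standard License required.
Rule 10: does not provide personal fitness instruction → Operating Authorization not required.
Rule 11: handles hazardous materials; seating 86 ≥ 80; vehicles 28 < 34 → Compliance Registration not required.
Rule 12: prepares food on-site; handles hazardous materials → General Business Permit required.
Rule 13: vehicles 28 ≥ 20 → General Business Authorization not required.
Rule 14: seating 86 ≤ 174 → Annual Authorization not required.

Commercial Permit, General Business Permit, Operating Registration, Regulatory Certificate, Standard License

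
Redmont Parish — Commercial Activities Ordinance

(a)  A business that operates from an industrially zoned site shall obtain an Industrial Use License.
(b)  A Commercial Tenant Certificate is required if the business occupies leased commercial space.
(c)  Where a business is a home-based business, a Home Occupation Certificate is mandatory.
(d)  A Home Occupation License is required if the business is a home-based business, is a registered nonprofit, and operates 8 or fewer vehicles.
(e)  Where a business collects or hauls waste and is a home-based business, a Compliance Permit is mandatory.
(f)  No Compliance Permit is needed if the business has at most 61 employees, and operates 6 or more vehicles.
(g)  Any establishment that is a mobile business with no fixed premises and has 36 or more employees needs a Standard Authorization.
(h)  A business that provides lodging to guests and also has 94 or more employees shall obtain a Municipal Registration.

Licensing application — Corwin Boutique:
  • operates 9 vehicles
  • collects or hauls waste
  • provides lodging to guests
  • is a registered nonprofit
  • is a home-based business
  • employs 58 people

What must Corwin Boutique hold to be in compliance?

Home Occupation Certificate

(a) is a home-based business (not: operates from an industrially zoned site) → Industrial Use License not required.
(b) is a home-based business (not: occupies leased commercial space) → Commercial Tenant Certificate not required.
(c) is a home-based business → Home Occupation Certificate required.
(d) is a home-based business; is a registered nonprofit; vehicles 9 > 8 → Home Occupation License not required.
(e) collects or hauls waste; is a home-based business → Compliance Permit required.
(f) employees 58 ≤ 61; vehicles 9 ≥ 6 → exempt from Compliance Permit.
(g) is a home-based business (not: is a mobile business with no fixed premises); employees 58 ≥ 36 → Standard Authorization not required.
(h) provides lodging to guests; employees 58 < 94 → Municipal Registration not required.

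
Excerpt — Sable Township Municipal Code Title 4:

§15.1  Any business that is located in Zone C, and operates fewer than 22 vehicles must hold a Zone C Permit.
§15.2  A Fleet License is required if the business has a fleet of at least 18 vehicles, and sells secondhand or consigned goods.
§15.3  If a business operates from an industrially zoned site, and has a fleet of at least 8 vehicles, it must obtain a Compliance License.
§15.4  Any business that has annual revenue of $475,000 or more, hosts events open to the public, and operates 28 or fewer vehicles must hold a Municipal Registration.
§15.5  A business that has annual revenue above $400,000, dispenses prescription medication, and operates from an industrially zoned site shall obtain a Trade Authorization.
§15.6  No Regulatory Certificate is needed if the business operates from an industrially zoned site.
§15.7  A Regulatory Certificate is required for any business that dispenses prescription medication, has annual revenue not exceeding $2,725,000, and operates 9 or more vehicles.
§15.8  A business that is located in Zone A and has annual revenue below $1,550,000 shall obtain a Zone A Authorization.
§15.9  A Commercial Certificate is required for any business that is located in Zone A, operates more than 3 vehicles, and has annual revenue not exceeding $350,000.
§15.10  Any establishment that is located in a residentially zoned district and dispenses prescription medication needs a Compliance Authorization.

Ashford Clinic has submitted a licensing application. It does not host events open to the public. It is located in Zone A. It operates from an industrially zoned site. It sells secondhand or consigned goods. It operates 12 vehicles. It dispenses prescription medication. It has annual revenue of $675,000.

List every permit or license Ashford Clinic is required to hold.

Compliance License, Trade Authorization, Zone A Authorization

§15.1 is located in Zone A (not: is located in Zone C); vehicles 12 < 22 → Zone C Permit not required.
§15.2 vehicles 12 < 18; sells secondhand or consigned goods → Fleet License not required.
§15.3 operates from an industrially zoned site; vehicles 12 ≥ 8 → Compliance License required.
§15.4 revenue $675,000 ≥ $475,000; does not host events open to the public; vehicles 12 ≤ 28 → Municipal Registration not required.
§15.5 revenue $675,000 > $400,000; dispenses prescription medication; operates from an industrially zoned site → Trade Authorization required.
§15.6 operates from an industrially zoned site → exempt from Regulatory Certificate.
§15.7 dispenses prescription medication; revenue $675,000 ≤ $2,725,000; vehicles 12 ≥ 9 → Regulatory Certificate required.
§15.8 is located in Zone A; revenue $675,000 < $1,550,000 → Zone A Authorization required.
§15.9 is located in Zone A; vehicles 12 > 3; revenue $675,000 > $350,000 → Commercial Certificate not required.
§15.10 is located in Zone A (not: is located in a residentially zoned district); dispenses prescription medication → Compliance Authorization not required.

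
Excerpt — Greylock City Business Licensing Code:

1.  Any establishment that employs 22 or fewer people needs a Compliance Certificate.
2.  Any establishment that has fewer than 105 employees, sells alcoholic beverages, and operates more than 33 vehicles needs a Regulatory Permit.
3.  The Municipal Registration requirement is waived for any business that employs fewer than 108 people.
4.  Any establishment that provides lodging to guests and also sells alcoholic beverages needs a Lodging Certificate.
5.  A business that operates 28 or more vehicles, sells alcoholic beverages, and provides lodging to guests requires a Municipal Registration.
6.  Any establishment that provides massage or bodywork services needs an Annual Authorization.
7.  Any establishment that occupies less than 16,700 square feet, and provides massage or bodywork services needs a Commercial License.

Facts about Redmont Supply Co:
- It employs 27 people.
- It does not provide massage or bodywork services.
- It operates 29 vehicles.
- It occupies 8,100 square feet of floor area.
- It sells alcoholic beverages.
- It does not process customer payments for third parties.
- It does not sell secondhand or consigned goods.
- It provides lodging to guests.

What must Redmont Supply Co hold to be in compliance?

Lodging Certificate

1. employees 27 > 22 → Compliance Certificate not required.
2. employees 27 < 105; sells alcoholic beverages; vehicles 29 ≤ 33 → Regulatory Permit not required.
3. employees 27 < 108 → exempt from Municipal Registration.
4. provides lodging to guests; sells alcoholic beverages → Lodging Certificate required.
5. vehicles 29 ≥ 28; sells alcoholic beverages; provides lodging to guests → Municipal Registration required.
6. does not provide massage or bodywork services → Annual Authorization not required.
7. floor area 8,100 square feet < 16,700 square feet; does not provide massage or bodywork services → Commercial License not required.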